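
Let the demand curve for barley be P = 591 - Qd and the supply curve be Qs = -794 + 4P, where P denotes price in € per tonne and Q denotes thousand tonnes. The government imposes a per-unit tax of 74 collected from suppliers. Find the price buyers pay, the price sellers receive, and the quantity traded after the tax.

P_b = 336.2, P_s = 262.2, Q = 254.8

In direct form, Qd = 591 - P.
Suppliers keep P_s = P_b - 74 per unit, so supply in terms of the buyer price is Qs = -1090 + 4P_b.
Market clearing requires 591 - P_b = -1090 + 4P_b; hence 1681 = 5P_b and P_b = 336.2.
Then P_s = 336.2 - 74 = 262.2 and Q = 591 - 336.2 = 254.8.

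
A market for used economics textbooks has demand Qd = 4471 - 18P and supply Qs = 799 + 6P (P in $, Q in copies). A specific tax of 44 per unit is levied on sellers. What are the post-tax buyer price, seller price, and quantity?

P_b = 164, P_s = 120, Q = 1519

With a tax of 44 on sellers, they supply based on the net price P_s = P_b - 44, so Qs = 535 + 6P_b.
Market clearing requires 4471 - 18P_b = 535 + 6P_b; hence 3936 = 24P_b and P_b = 164.
Then P_s = 164 - 44 = 120 and Q = 4471 - 18(164) = 1519.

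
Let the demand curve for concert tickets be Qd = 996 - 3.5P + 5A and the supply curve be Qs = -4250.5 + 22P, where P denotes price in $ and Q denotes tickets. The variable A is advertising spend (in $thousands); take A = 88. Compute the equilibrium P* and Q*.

P* = 223, Q* = 655.5

With A = 88, demand is Qd = 1436 - 3.5P.
At equilibrium Qd = Qs, so 1436 - 3.5P = -4250.5 + 22P; collecting terms, 5686.5 = 25.5P and P* = 223.
From the demand curve, Q* = 1436 - 3.5(223) = 655.5.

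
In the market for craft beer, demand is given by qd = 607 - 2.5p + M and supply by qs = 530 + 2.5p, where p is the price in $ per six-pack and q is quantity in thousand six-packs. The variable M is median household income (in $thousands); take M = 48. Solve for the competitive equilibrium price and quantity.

p* = 25, q* = 592.5

With M = 48, demand is qd = 655 - 2.5p.
At equilibrium qd = qs, so 655 - 2.5p = 530 + 2.5p; collecting terms, 125 = 5p and p* = 25.
Substitute back: q* = 655 - 2.5(25) = 592.5.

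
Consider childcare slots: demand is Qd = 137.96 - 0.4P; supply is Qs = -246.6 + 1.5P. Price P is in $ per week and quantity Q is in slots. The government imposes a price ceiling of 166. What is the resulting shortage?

Evaluating both curves at the ceiling price 166 gives Qd = 71.56, Qs = 2.4.
Shortage = Qd - Qs = 71.56 - 2.4 = 69.16.

Shortage = 69.16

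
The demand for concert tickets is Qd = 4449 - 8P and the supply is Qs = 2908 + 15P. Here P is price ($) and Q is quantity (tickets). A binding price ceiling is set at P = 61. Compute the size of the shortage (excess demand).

Shortage = 138

At P = 61: Qd = 3961 and Qs = 3823.
Shortage = Qd - Qs = 3961 - 3823 = 138.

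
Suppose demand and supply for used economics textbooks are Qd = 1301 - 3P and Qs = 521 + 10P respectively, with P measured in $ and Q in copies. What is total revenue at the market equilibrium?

At equilibrium Qd = Qs, so 1301 - 3P = 521 + 10P; collecting terms, 780 = 13P and P* = 60.
Plugging P* into demand: Q* = 1301 - 3(60) = 1121.
Total revenue = P* × Q* = 60 × 1121 = 67260.

Total revenue = 67260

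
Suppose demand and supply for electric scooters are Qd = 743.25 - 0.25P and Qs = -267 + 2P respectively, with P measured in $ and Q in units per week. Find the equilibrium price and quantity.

P* = 449, Q* = 631

At equilibrium Qd = Qs, so 743.25 - 0.25P = -267 + 2P; collecting terms, 1010.25 = 2.25P and P* = 449.
From the demand curve, Q* = 743.25 - 0.25(449) = 631.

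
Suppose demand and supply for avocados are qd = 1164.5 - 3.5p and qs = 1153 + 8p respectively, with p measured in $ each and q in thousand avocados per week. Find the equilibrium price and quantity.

p* = 1, q* = 1161

Set qd = qs: 1164.5 - 3.5p = 1153 + 8p, so 11.5 = 11.5p and p* = 1.
Plugging p* into demand: q* = 1164.5 - 3.5(1) = 1161.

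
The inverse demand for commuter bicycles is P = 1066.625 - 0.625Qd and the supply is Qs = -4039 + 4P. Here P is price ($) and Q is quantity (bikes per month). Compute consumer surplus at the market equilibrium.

Inverting to quantity form: Qd = 1706.6 - 1.6P.
At equilibrium Qd = Qs, so 1706.6 - 1.6P = -4039 + 4P; collecting terms, 5745.6 = 5.6P and P* = 1026.
Plugging P* into demand: Q* = 1706.6 - 1.6(1026) = 65.
Demand choke price (Qd = 0): P = 1706.6/1.6 = 1066.625. Consumer surplus = ½ × (1066.625 - 1026) × 65 = 1320.3125.

Consumer surplus = 1320.3125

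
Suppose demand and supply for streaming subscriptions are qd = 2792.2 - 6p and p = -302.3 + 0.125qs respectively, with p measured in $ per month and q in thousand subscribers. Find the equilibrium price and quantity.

Rewriting in direct form: qs = 2418.4 + 8p.
The market clears where 2792.2 - 6p = 2418.4 + 8p. Rearranging, 14p = 373.8, hence p* = 26.7.
Then q* = 2792.2 - 6(26.7) = 2632.

p* = 26.7, q* = 2632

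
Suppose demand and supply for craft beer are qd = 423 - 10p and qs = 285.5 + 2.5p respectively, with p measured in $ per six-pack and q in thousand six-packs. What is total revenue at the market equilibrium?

Total revenue = 3443

At equilibrium qd = qs, so 423 - 10p = 285.5 + 2.5p; collecting terms, 137.5 = 12.5p and p* = 11.
Then q* = 423 - 10(11) = 313.
Total revenue = p* × q* = 11 × 313 = 3443.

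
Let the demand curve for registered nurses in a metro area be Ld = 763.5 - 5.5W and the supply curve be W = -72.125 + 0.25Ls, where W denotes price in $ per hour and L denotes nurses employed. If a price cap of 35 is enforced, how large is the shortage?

Shortage = 142.5

Solving each curve for L: Ls = 288.5 + 4W.
With W fixed at 35, quantity demanded is 571 and quantity supplied is 428.5.
Shortage = Ld - Ls = 571 - 428.5 = 142.5.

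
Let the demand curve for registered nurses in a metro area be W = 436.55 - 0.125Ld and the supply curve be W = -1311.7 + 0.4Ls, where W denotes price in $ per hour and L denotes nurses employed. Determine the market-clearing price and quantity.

W* = 20.3, L* = 3330

In direct form, Ld = 3492.4 - 8W and Ls = 3279.25 + 2.5W.
Set Ld = Ls: 3492.4 - 8W = 3279.25 + 2.5W, so 213.15 = 10.5W and W* = 20.3.
Substitute back: L* = 3492.4 - 8(20.3) = 3330.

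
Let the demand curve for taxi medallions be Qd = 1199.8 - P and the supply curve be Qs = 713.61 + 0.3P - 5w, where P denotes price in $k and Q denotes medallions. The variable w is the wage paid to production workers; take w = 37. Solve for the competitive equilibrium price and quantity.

With w = 37, supply is Qs = 528.61 + 0.3P.
At equilibrium Qd = Qs, so 1199.8 - P = 528.61 + 0.3P; collecting terms, 671.19 = 1.3P and P* = 516.3.
From the demand curve, Q* = 1199.8 - 516.3 = 683.5.

P* = 516.3, Q* = 683.5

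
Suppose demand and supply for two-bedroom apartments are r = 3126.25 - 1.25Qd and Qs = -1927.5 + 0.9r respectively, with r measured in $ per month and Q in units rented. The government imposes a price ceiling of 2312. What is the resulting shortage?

Rewriting in direct form: Qd = 2501 - 0.8r.
With r fixed at 2312, quantity demanded is 651.4 and quantity supplied is 153.3.
Shortage = Qd - Qs = 651.4 - 153.3 = 498.1.

Shortage = 498.1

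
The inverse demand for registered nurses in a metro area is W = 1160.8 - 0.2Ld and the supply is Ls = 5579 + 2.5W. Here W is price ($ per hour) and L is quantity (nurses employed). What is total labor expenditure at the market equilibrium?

Total labor expenditure = 169620

Inverting to quantity form: Ld = 5804 - 5W.
Set Ld = Ls: 5804 - 5W = 5579 + 2.5W, so 225 = 7.5W and W* = 30.
Then L* = 5804 - 5(30) = 5654.
Total labor expenditure = W* × L* = 30 × 5654 = 169620.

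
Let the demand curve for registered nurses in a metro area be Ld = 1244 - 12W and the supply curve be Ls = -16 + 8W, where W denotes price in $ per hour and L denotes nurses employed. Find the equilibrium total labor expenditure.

Total labor expenditure = 30744

Equating demand and supply, 1244 - 12W = -16 + 8W gives 20W = 1260, so W* = 63.
Plugging W* into demand: L* = 1244 - 12(63) = 488.
Total labor expenditure = W* × L* = 63 × 488 = 30744.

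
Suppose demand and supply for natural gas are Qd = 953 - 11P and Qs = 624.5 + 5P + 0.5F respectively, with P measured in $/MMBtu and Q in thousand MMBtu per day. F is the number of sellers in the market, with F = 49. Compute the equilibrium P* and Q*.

With F = 49, supply is Qs = 649 + 5P.
At equilibrium Qd = Qs, so 953 - 11P = 649 + 5P; collecting terms, 304 = 16P and P* = 19.
Plugging P* into demand: Q* = 953 - 11(19) = 744.

P* = 19, Q* = 744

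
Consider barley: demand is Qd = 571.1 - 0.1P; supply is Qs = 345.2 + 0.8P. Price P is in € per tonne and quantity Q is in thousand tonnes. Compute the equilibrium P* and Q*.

Set Qd = Qs: 571.1 - 0.1P = 345.2 + 0.8P, so 225.9 = 0.9P and P* = 251.
Then Q* = 571.1 - 0.1(251) = 546.

P* = 251, Q* = 546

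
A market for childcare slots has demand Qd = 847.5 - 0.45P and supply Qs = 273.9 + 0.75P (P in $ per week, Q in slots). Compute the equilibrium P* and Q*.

At equilibrium Qd = Qs, so 847.5 - 0.45P = 273.9 + 0.75P; collecting terms, 573.6 = 1.2P and P* = 478.
Plugging P* into demand: Q* = 847.5 - 0.45(478) = 632.4.

P* = 478, Q* = 632.4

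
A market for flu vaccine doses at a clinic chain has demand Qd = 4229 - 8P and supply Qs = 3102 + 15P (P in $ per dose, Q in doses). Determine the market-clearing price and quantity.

P* = 49, Q* = 3837

Equating demand and supply, 4229 - 8P = 3102 + 15P gives 23P = 1127, so P* = 49.
From the demand curve, Q* = 4229 - 8(49) = 3837.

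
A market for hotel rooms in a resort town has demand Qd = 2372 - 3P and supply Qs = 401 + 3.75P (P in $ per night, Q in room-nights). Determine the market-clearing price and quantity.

P* = 292, Q* = 1496

At equilibrium Qd = Qs, so 2372 - 3P = 401 + 3.75P; collecting terms, 1971 = 6.75P and P* = 292.
Plugging P* into demand: Q* = 2372 - 3(292) = 1496.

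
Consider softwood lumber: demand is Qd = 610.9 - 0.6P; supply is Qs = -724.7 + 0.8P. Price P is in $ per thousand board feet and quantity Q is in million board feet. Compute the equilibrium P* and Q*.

P* = 954, Q* = 38.5

Equating demand and supply, 610.9 - 0.6P = -724.7 + 0.8P gives 1.4P = 1335.6, so P* = 954.
Then Q* = 610.9 - 0.6(954) = 38.5.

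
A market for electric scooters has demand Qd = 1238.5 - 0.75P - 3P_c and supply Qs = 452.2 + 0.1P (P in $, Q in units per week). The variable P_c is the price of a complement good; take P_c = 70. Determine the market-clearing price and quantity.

P* = 678, Q* = 520

With P_c = 70, demand is Qd = 1028.5 - 0.75P.
The market clears where 1028.5 - 0.75P = 452.2 + 0.1P. Rearranging, 0.85P = 576.3, hence P* = 678.
Then Q* = 1028.5 - 0.75(678) = 520.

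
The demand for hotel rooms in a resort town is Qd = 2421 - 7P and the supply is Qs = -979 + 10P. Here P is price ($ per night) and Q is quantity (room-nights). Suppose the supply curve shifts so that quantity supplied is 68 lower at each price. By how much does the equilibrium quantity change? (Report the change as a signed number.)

The market clears where 2421 - 7P = -979 + 10P. Rearranging, 17P = 3400, hence P* = 200.
Plugging P* into demand: Q* = 2421 - 7(200) = 1021.
After the shift, supply is Qs = -1047 + 10P.
New equilibrium: 3468 = 17P, so P = 204 and Q = 993.
ΔQ = 993 - 1021 = -28.

ΔQ = -28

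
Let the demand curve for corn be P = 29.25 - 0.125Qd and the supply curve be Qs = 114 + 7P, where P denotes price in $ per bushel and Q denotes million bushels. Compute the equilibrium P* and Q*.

Rewriting in direct form: Qd = 234 - 8P.
Set Qd = Qs: 234 - 8P = 114 + 7P, so 120 = 15P and P* = 8.
From the demand curve, Q* = 234 - 8(8) = 170.

P* = 8, Q* = 170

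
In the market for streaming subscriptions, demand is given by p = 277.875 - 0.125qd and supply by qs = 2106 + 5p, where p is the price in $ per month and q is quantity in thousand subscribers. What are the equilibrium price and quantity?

p* = 9, q* = 2151

In direct form, qd = 2223 - 8p.
Equating demand and supply, 2223 - 8p = 2106 + 5p gives 13p = 117, so p* = 9.
Substitute back: q* = 2223 - 8(9) = 2151.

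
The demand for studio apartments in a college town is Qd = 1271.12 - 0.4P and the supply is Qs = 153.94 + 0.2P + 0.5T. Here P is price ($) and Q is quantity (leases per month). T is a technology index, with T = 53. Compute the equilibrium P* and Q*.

P* = 1817.8, Q* = 544

With T = 53, supply is Qs = 180.44 + 0.2P.
At equilibrium Qd = Qs, so 1271.12 - 0.4P = 180.44 + 0.2P; collecting terms, 1090.68 = 0.6P and P* = 1817.8.
From the demand curve, Q* = 1271.12 - 0.4(1817.8) = 544.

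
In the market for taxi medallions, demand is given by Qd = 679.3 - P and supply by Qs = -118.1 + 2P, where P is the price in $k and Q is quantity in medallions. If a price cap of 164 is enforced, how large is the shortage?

With P fixed at 164, quantity demanded is 515.3 and quantity supplied is 209.9.
Shortage = Qd - Qs = 515.3 - 209.9 = 305.4.

Shortage = 305.4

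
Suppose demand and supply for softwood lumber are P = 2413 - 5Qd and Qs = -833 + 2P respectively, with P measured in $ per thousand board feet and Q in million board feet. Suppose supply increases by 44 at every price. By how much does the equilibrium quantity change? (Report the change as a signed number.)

ΔQ = 4

In direct form, Qd = 482.6 - 0.2P.
Set Qd = Qs: 482.6 - 0.2P = -833 + 2P, so 1315.6 = 2.2P and P* = 598.
Substitute back: Q* = 482.6 - 0.2(598) = 363.
After the shift, supply is Qs = -789 + 2P.
Re-solving, 2.2P = 1271.6 gives P = 578 and Q = 367.
ΔQ = 367 - 363 = 4.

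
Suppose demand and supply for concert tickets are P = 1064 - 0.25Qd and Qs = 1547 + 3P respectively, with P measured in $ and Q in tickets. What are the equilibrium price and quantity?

P* = 387, Q* = 2708

Solving each curve for Q: Qd = 4256 - 4P.
At equilibrium Qd = Qs, so 4256 - 4P = 1547 + 3P; collecting terms, 2709 = 7P and P* = 387.
From the demand curve, Q* = 4256 - 4(387) = 2708.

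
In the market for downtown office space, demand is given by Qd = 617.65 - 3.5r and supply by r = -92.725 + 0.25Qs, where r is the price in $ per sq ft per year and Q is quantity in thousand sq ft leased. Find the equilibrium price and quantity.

Rewriting in direct form: Qs = 370.9 + 4r.
Set Qd = Qs: 617.65 - 3.5r = 370.9 + 4r, so 246.75 = 7.5r and r* = 32.9.
Then Q* = 617.65 - 3.5(32.9) = 502.5.

r* = 32.9, Q* = 502.5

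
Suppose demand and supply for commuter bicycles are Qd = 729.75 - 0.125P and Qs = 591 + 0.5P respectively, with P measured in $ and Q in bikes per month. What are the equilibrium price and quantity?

At equilibrium Qd = Qs, so 729.75 - 0.125P = 591 + 0.5P; collecting terms, 138.75 = 0.625P and P* = 222.
Then Q* = 729.75 - 0.125(222) = 702.

P* = 222, Q* = 702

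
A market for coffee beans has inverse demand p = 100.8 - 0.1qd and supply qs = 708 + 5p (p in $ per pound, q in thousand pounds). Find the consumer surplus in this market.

Consumer surplus = 32643.2

Inverting to quantity form: qd = 1008 - 10p.
The market clears where 1008 - 10p = 708 + 5p. Rearranging, 15p = 300, hence p* = 20.
From the demand curve, q* = 1008 - 10(20) = 808.
Demand choke price (qd = 0): p = 1008/10 = 100.8. Consumer surplus = ½ × (100.8 - 20) × 808 = 32643.2.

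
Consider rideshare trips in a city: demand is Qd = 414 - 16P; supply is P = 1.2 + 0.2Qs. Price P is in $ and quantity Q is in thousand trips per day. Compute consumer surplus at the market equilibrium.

Consumer surplus = 276.125

Rewriting in direct form: Qs = -6 + 5P.
Set Qd = Qs: 414 - 16P = -6 + 5P, so 420 = 21P and P* = 20.
Plugging P* into demand: Q* = 414 - 16(20) = 94.
Demand choke price (Qd = 0): P = 414/16 = 25.875. Consumer surplus = ½ × (25.875 - 20) × 94 = 276.125.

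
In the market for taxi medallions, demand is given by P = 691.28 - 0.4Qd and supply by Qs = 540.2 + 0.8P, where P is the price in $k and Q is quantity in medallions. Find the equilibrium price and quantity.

P* = 360, Q* = 828.2

Rewriting in direct form: Qd = 1728.2 - 2.5P.
At equilibrium Qd = Qs, so 1728.2 - 2.5P = 540.2 + 0.8P; collecting terms, 1188 = 3.3P and P* = 360.
From the demand curve, Q* = 1728.2 - 2.5(360) = 828.2.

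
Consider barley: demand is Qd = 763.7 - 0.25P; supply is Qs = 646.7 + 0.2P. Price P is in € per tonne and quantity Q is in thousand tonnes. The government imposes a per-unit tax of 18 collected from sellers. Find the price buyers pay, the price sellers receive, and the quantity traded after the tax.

P_b = 268, P_s = 250, Q = 696.7

With a tax of 18 on sellers, they supply based on the net price P_s = P_b - 18, so Qs = 643.1 + 0.2P_b.
Set Qd = Qs: 763.7 - 0.25P_b = 643.1 + 0.2P_b, so 120.6 = 0.45P_b and P_b = 268.
So P_s = 250 and the quantity traded is Q = 763.7 - 0.25(268) = 696.7.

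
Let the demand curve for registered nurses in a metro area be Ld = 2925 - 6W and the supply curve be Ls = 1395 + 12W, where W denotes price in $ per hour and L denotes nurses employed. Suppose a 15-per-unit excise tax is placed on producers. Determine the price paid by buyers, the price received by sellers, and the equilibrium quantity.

With a tax of 15 on producers, they supply based on the net price W_s = W_b - 15, so Ls = 1215 + 12W_b.
Equate demand and the shifted supply: 2925 - 6W_b = 1215 + 12W_b, giving 18W_b = 1710, so W_b = 95.
So W_s = 80 and the quantity traded is L = 2925 - 6(95) = 2355.

W_b = 95, W_s = 80, L = 2355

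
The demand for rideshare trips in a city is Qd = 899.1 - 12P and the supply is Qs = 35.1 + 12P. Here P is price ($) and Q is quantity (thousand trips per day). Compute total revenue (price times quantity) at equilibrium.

Total revenue = 16815.6

At equilibrium Qd = Qs, so 899.1 - 12P = 35.1 + 12P; collecting terms, 864 = 24P and P* = 36.
Plugging P* into demand: Q* = 899.1 - 12(36) = 467.1.
Total revenue = P* × Q* = 36 × 467.1 = 16815.6.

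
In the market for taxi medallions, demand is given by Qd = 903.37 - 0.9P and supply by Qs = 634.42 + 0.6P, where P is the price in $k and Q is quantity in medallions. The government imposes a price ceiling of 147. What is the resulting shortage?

Shortage = 48.45

At P = 147: Qd = 771.07 and Qs = 722.62.
Shortage = Qd - Qs = 771.07 - 722.62 = 48.45.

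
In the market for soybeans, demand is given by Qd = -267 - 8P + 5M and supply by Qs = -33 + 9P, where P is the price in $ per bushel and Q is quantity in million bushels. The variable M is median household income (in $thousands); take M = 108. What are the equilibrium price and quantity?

P* = 18, Q* = 129

With M = 108, demand is Qd = 273 - 8P.
The market clears where 273 - 8P = -33 + 9P. Rearranging, 17P = 306, hence P* = 18.
Then Q* = 273 - 8(18) = 129.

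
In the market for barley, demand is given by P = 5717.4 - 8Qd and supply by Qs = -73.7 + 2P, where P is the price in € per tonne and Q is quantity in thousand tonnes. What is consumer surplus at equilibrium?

In direct form, Qd = 714.675 - 0.125P.
At equilibrium Qd = Qs, so 714.675 - 0.125P = -73.7 + 2P; collecting terms, 788.375 = 2.125P and P* = 371.
Substitute back: Q* = 714.675 - 0.125(371) = 668.3.
Demand choke price (Qd = 0): P = 714.675/0.125 = 5717.4. Consumer surplus = ½ × (5717.4 - 371) × 668.3 = 1786499.56.

Consumer surplus = 1786499.56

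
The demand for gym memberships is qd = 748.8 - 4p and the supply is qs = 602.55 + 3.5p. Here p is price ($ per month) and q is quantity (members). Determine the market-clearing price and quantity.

p* = 19.5, q* = 670.8

Equating demand and supply, 748.8 - 4p = 602.55 + 3.5p gives 7.5p = 146.25, so p* = 19.5.
Then q* = 748.8 - 4(19.5) = 670.8.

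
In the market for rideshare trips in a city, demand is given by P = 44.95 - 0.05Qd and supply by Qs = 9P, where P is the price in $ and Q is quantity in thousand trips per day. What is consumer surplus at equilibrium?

Consumer surplus = 1946.025

Rewriting in direct form: Qd = 899 - 20P.
The market clears where 899 - 20P = 9P. Rearranging, 29P = 899, hence P* = 31.
Substitute back: Q* = 899 - 20(31) = 279.
Demand choke price (Qd = 0): P = 899/20 = 44.95. Consumer surplus = ½ × (44.95 - 31) × 279 = 1946.025.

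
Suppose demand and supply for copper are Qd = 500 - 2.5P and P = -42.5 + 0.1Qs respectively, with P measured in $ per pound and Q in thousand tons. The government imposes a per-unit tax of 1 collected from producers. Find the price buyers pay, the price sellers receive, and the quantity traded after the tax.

Inverting to quantity form: Qs = 425 + 10P.
Producers keep P_s = P_b - 1 per unit, so supply in terms of the buyer price is Qs = 415 + 10P_b.
Equate demand and the shifted supply: 500 - 2.5P_b = 415 + 10P_b, giving 12.5P_b = 85, so P_b = 6.8.
So P_s = 5.8 and the quantity traded is Q = 500 - 2.5(6.8) = 483.

P_b = 6.8, P_s = 5.8, Q = 483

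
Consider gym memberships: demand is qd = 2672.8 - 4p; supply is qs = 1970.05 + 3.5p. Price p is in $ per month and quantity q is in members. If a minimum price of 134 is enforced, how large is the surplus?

Surplus = 302.25

With p fixed at 134, quantity demanded is 2136.8 and quantity supplied is 2439.05.
Surplus = qs - qd = 2439.05 - 2136.8 = 302.25.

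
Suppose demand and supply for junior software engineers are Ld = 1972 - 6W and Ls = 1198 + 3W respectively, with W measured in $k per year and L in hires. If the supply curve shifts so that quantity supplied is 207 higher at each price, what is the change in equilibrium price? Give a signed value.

Set Ld = Ls: 1972 - 6W = 1198 + 3W, so 774 = 9W and W* = 86.
From the demand curve, L* = 1972 - 6(86) = 1456.
After the shift, supply is Ls = 1405 + 3W.
Re-solving, 9W = 567 gives W = 63 and L = 1594.
ΔW = 63 - 86 = -23.

ΔW = -23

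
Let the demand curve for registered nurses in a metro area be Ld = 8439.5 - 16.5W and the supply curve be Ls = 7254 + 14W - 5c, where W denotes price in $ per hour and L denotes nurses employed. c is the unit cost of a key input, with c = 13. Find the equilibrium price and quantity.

With c = 13, supply is Ls = 7189 + 14W.
Set Ld = Ls: 8439.5 - 16.5W = 7189 + 14W, so 1250.5 = 30.5W and W* = 41.
Plugging W* into demand: L* = 8439.5 - 16.5(41) = 7763.

W* = 41, L* = 7763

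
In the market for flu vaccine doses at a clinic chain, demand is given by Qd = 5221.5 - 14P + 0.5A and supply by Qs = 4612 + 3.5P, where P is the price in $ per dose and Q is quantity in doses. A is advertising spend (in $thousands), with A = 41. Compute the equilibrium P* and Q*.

P* = 36, Q* = 4738

With A = 41, demand is Qd = 5242 - 14P.
The market clears where 5242 - 14P = 4612 + 3.5P. Rearranging, 17.5P = 630, hence P* = 36.
Plugging P* into demand: Q* = 5242 - 14(36) = 4738.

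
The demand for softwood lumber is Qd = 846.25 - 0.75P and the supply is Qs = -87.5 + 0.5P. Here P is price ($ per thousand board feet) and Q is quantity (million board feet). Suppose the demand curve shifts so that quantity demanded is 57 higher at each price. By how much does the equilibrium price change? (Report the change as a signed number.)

ΔP = 45.6

Equating demand and supply, 846.25 - 0.75P = -87.5 + 0.5P gives 1.25P = 933.75, so P* = 747.
Plugging P* into demand: Q* = 846.25 - 0.75(747) = 286.
After the shift, demand is Qd = 903.25 - 0.75P.
Re-solving, 1.25P = 990.75 gives P = 792.6 and Q = 308.8.
ΔP = 792.6 - 747 = 45.6.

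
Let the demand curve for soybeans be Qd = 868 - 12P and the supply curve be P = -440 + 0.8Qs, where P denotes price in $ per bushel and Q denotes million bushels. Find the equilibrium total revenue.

In direct form, Qs = 550 + 1.25P.
Set Qd = Qs: 868 - 12P = 550 + 1.25P, so 318 = 13.25P and P* = 24.
Substitute back: Q* = 868 - 12(24) = 580.
Total revenue = P* × Q* = 24 × 580 = 13920.

Total revenue = 13920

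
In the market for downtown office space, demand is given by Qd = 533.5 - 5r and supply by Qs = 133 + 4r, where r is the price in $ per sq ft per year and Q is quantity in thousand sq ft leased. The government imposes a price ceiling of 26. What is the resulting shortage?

Shortage = 166.5

At r = 26: Qd = 403.5 and Qs = 237.
Shortage = Qd - Qs = 403.5 - 237 = 166.5.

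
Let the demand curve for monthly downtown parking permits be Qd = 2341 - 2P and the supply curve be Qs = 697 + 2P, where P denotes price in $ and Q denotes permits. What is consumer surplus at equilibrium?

Consumer surplus = 576840.25

Equating demand and supply, 2341 - 2P = 697 + 2P gives 4P = 1644, so P* = 411.
From the demand curve, Q* = 2341 - 2(411) = 1519.
Demand choke price (Qd = 0): P = 2341/2 = 1170.5. Consumer surplus = ½ × (1170.5 - 411) × 1519 = 576840.25.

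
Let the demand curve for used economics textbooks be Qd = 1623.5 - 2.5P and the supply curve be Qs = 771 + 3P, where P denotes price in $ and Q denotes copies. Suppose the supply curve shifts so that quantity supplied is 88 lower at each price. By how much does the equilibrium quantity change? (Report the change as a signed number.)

ΔQ = -40

Equating demand and supply, 1623.5 - 2.5P = 771 + 3P gives 5.5P = 852.5, so P* = 155.
Then Q* = 1623.5 - 2.5(155) = 1236.
After the shift, supply is Qs = 683 + 3P.
Re-solving, 5.5P = 940.5 gives P = 171 and Q = 1196.
ΔQ = 1196 - 1236 = -40.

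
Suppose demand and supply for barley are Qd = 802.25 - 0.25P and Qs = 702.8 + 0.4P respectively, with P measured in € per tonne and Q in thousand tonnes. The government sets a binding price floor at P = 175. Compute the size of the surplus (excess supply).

Surplus = 14.3

Evaluating both curves at the floor price 175 gives Qd = 758.5, Qs = 772.8.
Surplus = Qs - Qd = 772.8 - 758.5 = 14.3.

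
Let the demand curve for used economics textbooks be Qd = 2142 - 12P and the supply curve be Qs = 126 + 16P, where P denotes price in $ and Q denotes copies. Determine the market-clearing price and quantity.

The market clears where 2142 - 12P = 126 + 16P. Rearranging, 28P = 2016, hence P* = 72.
From the demand curve, Q* = 2142 - 12(72) = 1278.

P* = 72, Q* = 1278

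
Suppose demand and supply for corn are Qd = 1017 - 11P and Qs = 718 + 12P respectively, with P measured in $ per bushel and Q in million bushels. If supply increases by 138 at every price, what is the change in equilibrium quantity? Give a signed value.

Set Qd = Qs: 1017 - 11P = 718 + 12P, so 299 = 23P and P* = 13.
Then Q* = 1017 - 11(13) = 874.
After the shift, supply is Qs = 856 + 12P.
Re-solving, 23P = 161 gives P = 7 and Q = 940.
ΔQ = 940 - 874 = 66.

ΔQ = 66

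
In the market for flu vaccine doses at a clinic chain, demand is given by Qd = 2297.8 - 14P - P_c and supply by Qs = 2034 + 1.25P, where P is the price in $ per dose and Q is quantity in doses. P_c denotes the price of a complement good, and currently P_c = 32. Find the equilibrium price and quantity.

P* = 15.2, Q* = 2053

With P_c = 32, demand is Qd = 2265.8 - 14P.
At equilibrium Qd = Qs, so 2265.8 - 14P = 2034 + 1.25P; collecting terms, 231.8 = 15.25P and P* = 15.2.
From the demand curve, Q* = 2265.8 - 14(15.2) = 2053.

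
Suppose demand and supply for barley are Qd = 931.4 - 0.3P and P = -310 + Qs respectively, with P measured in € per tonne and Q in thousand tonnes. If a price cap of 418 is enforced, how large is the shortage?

Rewriting in direct form: Qs = 310 + P.
At P = 418: Qd = 806 and Qs = 728.
Shortage = Qd - Qs = 806 - 728 = 78.

Shortage = 78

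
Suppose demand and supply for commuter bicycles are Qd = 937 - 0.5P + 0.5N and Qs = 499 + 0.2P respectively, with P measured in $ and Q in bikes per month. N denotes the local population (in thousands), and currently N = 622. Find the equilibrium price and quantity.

P* = 1070, Q* = 713

With N = 622, demand is Qd = 1248 - 0.5P.
The market clears where 1248 - 0.5P = 499 + 0.2P. Rearranging, 0.7P = 749, hence P* = 1070.
From the demand curve, Q* = 1248 - 0.5(1070) = 713.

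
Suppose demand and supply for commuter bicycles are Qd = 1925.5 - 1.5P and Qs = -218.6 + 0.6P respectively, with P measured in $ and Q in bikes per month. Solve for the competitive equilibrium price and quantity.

Equating demand and supply, 1925.5 - 1.5P = -218.6 + 0.6P gives 2.1P = 2144.1, so P* = 1021.
Plugging P* into demand: Q* = 1925.5 - 1.5(1021) = 394.

P* = 1021, Q* = 394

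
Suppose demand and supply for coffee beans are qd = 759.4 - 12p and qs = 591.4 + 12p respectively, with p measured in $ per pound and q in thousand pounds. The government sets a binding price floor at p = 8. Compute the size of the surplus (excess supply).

Surplus = 24

With p fixed at 8, quantity demanded is 663.4 and quantity supplied is 687.4.
Surplus = qs - qd = 687.4 - 663.4 = 24.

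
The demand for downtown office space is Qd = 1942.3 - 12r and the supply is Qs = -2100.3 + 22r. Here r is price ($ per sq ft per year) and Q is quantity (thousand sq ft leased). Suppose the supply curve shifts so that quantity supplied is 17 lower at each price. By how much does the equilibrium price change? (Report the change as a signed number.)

At equilibrium Qd = Qs, so 1942.3 - 12r = -2100.3 + 22r; collecting terms, 4042.6 = 34r and r* = 118.9.
Substitute back: Q* = 1942.3 - 12(118.9) = 515.5.
After the shift, supply is Qs = -2117.3 + 22r.
New equilibrium: 4059.6 = 34r, so r = 119.4 and Q = 509.5.
Δr = 119.4 - 118.9 = 0.5.

Δr = 0.5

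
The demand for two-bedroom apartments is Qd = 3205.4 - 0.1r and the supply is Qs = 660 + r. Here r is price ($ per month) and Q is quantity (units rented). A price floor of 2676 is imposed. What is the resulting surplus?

With r fixed at 2676, quantity demanded is 2937.8 and quantity supplied is 3336.
Surplus = Qs - Qd = 3336 - 2937.8 = 398.2.

Surplus = 398.2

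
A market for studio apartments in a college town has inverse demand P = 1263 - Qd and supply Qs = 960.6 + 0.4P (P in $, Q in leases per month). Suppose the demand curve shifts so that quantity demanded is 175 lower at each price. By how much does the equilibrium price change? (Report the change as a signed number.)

ΔP = -125

Inverting to quantity form: Qd = 1263 - P.
Set Qd = Qs: 1263 - P = 960.6 + 0.4P, so 302.4 = 1.4P and P* = 216.
Plugging P* into demand: Q* = 1263 - 216 = 1047.
After the shift, demand is Qd = 1088 - P.
The new intersection has 127.4 = 1.4P, i.e. P = 91, Q = 997.
ΔP = 91 - 216 = -125.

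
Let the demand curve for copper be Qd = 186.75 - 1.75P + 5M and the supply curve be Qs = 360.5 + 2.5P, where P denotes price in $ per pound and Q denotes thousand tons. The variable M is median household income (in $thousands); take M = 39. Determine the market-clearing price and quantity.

P* = 5, Q* = 373

With M = 39, demand is Qd = 381.75 - 1.75P.
The market clears where 381.75 - 1.75P = 360.5 + 2.5P. Rearranging, 4.25P = 21.25, hence P* = 5.
Plugging P* into demand: Q* = 381.75 - 1.75(5) = 373.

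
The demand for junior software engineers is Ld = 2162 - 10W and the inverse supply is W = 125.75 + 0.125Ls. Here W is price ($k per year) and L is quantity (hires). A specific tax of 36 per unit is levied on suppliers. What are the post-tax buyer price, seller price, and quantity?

Inverting to quantity form: Ls = -1006 + 8W.
Suppliers keep W_s = W_b - 36 per unit, so supply in terms of the buyer price is Ls = -1294 + 8W_b.
Set Ld = Ls: 2162 - 10W_b = -1294 + 8W_b, so 3456 = 18W_b and W_b = 192.
Then W_s = 192 - 36 = 156 and L = 2162 - 10(192) = 242.

W_b = 192, W_s = 156, L = 242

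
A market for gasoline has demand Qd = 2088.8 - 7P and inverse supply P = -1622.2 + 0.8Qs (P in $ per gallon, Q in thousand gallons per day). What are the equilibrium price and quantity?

P* = 7.4, Q* = 2037

Solving each curve for Q: Qs = 2027.75 + 1.25P.
Set Qd = Qs: 2088.8 - 7P = 2027.75 + 1.25P, so 61.05 = 8.25P and P* = 7.4.
Substitute back: Q* = 2088.8 - 7(7.4) = 2037.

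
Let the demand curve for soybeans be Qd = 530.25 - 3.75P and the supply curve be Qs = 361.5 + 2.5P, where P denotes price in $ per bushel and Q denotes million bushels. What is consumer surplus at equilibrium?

Consumer surplus = 24538.8

Equating demand and supply, 530.25 - 3.75P = 361.5 + 2.5P gives 6.25P = 168.75, so P* = 27.
Then Q* = 530.25 - 3.75(27) = 429.
Demand choke price (Qd = 0): P = 530.25/3.75 = 141.4. Consumer surplus = ½ × (141.4 - 27) × 429 = 24538.8.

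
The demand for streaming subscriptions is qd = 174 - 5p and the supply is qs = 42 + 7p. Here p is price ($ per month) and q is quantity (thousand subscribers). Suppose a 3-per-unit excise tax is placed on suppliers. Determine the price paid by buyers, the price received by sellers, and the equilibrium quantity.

The tax drives a wedge p_b - p_s = 3. Substituting p_s = p_b - 3 into supply: qs = 21 + 7p_b.
Set qd = qs: 174 - 5p_b = 21 + 7p_b, so 153 = 12p_b and p_b = 12.75.
So p_s = 9.75 and the quantity traded is q = 174 - 5(12.75) = 110.25.

p_b = 12.75, p_s = 9.75, q = 110.25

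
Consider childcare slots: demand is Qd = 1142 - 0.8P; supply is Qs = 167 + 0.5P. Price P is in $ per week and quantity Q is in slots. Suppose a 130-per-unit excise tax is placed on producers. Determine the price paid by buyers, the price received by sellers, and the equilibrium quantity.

Producers keep P_s = P_b - 130 per unit, so supply in terms of the buyer price is Qs = 102 + 0.5P_b.
Set Qd = Qs: 1142 - 0.8P_b = 102 + 0.5P_b, so 1040 = 1.3P_b and P_b = 800.
So P_s = 670 and the quantity traded is Q = 1142 - 0.8(800) = 502.

P_b = 800, P_s = 670, Q = 502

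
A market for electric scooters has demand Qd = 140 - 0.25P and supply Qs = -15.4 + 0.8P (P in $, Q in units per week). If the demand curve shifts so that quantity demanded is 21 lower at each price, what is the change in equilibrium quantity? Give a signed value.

ΔQ = -16

Equating demand and supply, 140 - 0.25P = -15.4 + 0.8P gives 1.05P = 155.4, so P* = 148.
Substitute back: Q* = 140 - 0.25(148) = 103.
After the shift, demand is Qd = 119 - 0.25P.
Re-solving, 1.05P = 134.4 gives P = 128 and Q = 87.
ΔQ = 87 - 103 = -16.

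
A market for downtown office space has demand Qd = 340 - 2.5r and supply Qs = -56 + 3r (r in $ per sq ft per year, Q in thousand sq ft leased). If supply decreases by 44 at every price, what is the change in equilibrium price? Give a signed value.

Δr = 8

Set Qd = Qs: 340 - 2.5r = -56 + 3r, so 396 = 5.5r and r* = 72.
From the demand curve, Q* = 340 - 2.5(72) = 160.
After the shift, supply is Qs = -100 + 3r.
Re-solving, 5.5r = 440 gives r = 80 and Q = 140.
Δr = 80 - 72 = 8.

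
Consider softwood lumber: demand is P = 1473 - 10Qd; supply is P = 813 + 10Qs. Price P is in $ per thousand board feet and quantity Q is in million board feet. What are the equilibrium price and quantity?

Solving each curve for Q: Qd = 147.3 - 0.1P and Qs = -81.3 + 0.1P.
Equating demand and supply, 147.3 - 0.1P = -81.3 + 0.1P gives 0.2P = 228.6, so P* = 1143.
Then Q* = 147.3 - 0.1(1143) = 33.

P* = 1143, Q* = 33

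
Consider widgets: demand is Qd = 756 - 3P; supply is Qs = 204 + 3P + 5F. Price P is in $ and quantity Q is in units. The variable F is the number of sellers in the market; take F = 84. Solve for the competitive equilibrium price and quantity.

P* = 22, Q* = 690

With F = 84, supply is Qs = 624 + 3P.
The market clears where 756 - 3P = 624 + 3P. Rearranging, 6P = 132, hence P* = 22.
Then Q* = 756 - 3(22) = 690.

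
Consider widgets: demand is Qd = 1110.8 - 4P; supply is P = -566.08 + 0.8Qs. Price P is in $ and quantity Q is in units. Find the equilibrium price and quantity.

P* = 76.8, Q* = 803.6

Solving each curve for Q: Qs = 707.6 + 1.25P.
Equating demand and supply, 1110.8 - 4P = 707.6 + 1.25P gives 5.25P = 403.2, so P* = 76.8.
Plugging P* into demand: Q* = 1110.8 - 4(76.8) = 803.6.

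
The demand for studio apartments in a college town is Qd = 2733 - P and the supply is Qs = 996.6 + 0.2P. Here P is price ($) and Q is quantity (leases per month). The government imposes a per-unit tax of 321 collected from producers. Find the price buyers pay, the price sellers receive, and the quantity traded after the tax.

P_b = 1500.5, P_s = 1179.5, Q = 1232.5

With a tax of 321 on producers, they supply based on the net price P_s = P_b - 321, so Qs = 932.4 + 0.2P_b.
Market clearing requires 2733 - P_b = 932.4 + 0.2P_b; hence 1800.6 = 1.2P_b and P_b = 1500.5.
Then P_s = 1500.5 - 321 = 1179.5 and Q = 2733 - 1500.5 = 1232.5.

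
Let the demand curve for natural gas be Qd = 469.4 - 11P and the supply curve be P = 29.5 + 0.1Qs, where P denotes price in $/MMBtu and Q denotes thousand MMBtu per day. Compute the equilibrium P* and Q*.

P* = 36.4, Q* = 69

In direct form, Qs = -295 + 10P.
At equilibrium Qd = Qs, so 469.4 - 11P = -295 + 10P; collecting terms, 764.4 = 21P and P* = 36.4.
Plugging P* into demand: Q* = 469.4 - 11(36.4) = 69.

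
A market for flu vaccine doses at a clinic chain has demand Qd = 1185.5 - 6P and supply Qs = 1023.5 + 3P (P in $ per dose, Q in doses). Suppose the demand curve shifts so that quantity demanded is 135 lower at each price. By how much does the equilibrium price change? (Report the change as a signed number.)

ΔP = -15

Set Qd = Qs: 1185.5 - 6P = 1023.5 + 3P, so 162 = 9P and P* = 18.
Plugging P* into demand: Q* = 1185.5 - 6(18) = 1077.5.
After the shift, demand is Qd = 1050.5 - 6P.
Re-solving, 9P = 27 gives P = 3 and Q = 1032.5.
ΔP = 3 - 18 = -15.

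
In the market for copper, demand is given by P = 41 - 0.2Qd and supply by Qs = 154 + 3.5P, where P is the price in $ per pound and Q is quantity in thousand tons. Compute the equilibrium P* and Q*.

P* = 6, Q* = 175

In direct form, Qd = 205 - 5P.
The market clears where 205 - 5P = 154 + 3.5P. Rearranging, 8.5P = 51, hence P* = 6.
Then Q* = 205 - 5(6) = 175.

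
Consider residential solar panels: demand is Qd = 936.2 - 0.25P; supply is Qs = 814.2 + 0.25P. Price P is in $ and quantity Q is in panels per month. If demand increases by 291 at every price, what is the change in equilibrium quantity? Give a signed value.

ΔQ = 145.5

Set Qd = Qs: 936.2 - 0.25P = 814.2 + 0.25P, so 122 = 0.5P and P* = 244.
Substitute back: Q* = 936.2 - 0.25(244) = 875.2.
After the shift, demand is Qd = 1227.2 - 0.25P.
Re-solving, 0.5P = 413 gives P = 826 and Q = 1020.7.
ΔQ = 1020.7 - 875.2 = 145.5.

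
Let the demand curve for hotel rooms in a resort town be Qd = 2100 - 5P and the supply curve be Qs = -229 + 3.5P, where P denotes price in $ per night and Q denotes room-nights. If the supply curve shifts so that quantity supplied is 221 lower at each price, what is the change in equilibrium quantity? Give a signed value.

At equilibrium Qd = Qs, so 2100 - 5P = -229 + 3.5P; collecting terms, 2329 = 8.5P and P* = 274.
Plugging P* into demand: Q* = 2100 - 5(274) = 730.
After the shift, supply is Qs = -450 + 3.5P.
Re-solving, 8.5P = 2550 gives P = 300 and Q = 600.
ΔQ = 600 - 730 = -130.

ΔQ = -130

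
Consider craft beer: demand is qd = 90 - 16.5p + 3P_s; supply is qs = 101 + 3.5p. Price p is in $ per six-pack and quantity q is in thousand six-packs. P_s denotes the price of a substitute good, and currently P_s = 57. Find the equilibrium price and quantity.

With P_s = 57, demand is qd = 261 - 16.5p.
The market clears where 261 - 16.5p = 101 + 3.5p. Rearranging, 20p = 160, hence p* = 8.
Substitute back: q* = 261 - 16.5(8) = 129.

p* = 8, q* = 129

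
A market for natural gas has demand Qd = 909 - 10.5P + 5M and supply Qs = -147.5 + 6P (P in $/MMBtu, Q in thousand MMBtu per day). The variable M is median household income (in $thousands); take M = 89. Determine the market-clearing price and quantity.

P* = 91, Q* = 398.5

With M = 89, demand is Qd = 1354 - 10.5P.
The market clears where 1354 - 10.5P = -147.5 + 6P. Rearranging, 16.5P = 1501.5, hence P* = 91.
Then Q* = 1354 - 10.5(91) = 398.5.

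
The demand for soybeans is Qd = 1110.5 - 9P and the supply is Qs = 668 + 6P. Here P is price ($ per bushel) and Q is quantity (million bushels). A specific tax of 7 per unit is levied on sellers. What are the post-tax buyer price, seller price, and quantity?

Sellers keep P_s = P_b - 7 per unit, so supply in terms of the buyer price is Qs = 626 + 6P_b.
Market clearing requires 1110.5 - 9P_b = 626 + 6P_b; hence 484.5 = 15P_b and P_b = 32.3.
So P_s = 25.3 and the quantity traded is Q = 1110.5 - 9(32.3) = 819.8.

P_b = 32.3, P_s = 25.3, Q = 819.8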